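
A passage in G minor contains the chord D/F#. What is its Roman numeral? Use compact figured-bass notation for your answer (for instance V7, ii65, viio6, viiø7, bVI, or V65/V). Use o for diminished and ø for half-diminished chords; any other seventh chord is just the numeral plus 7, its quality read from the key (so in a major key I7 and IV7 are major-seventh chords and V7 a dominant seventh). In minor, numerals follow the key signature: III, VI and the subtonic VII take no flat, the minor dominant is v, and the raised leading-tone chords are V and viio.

Stacked in thirds the chord is D-F#-A: a major triad on D.
In G minor, D is the dominant; the diatonic major triad there is V.
With F# in the bass the chord is in first inversion, so the figured bass is 6.

V6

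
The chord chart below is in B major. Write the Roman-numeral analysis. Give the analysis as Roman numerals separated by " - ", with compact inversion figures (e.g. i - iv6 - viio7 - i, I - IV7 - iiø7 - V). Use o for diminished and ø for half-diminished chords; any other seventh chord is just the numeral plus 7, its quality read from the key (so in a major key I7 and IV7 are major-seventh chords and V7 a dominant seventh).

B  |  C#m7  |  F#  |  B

I - ii7 - V - I

B has root B, degree 1 in B major, so I.
C#m7 has root C#, degree 2 in B major, so ii7.
F# has root F#, degree 5 in B major, so V.
B: root B is the tonic; major triad there is I.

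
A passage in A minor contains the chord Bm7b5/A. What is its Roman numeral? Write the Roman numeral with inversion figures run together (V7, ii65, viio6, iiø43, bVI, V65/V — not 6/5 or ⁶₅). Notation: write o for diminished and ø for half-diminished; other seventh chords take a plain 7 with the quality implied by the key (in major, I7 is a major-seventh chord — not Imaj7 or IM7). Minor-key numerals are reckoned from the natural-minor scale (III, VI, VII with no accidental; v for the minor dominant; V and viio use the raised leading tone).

iiø42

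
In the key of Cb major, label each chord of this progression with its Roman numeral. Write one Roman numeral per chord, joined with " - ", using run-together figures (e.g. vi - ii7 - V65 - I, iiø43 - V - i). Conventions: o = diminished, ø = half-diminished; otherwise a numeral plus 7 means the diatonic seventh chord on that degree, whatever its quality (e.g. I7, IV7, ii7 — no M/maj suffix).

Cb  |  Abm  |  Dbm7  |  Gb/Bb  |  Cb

Cb has root Cb, degree 1 in Cb major, so I.
Abm: minor triad on Ab = scale degree 6 → vi.
Dbm7: root Db is the supertonic; minor seventh chord there is ii7.
Gb/Bb: root Gb is the dominant; major triad there is V6.
Cb: major triad on Cb = scale degree 1 → I.

I - vi - ii7 - V6 - I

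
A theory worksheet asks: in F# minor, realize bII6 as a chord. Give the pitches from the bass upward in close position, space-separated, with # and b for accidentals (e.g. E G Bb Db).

B D G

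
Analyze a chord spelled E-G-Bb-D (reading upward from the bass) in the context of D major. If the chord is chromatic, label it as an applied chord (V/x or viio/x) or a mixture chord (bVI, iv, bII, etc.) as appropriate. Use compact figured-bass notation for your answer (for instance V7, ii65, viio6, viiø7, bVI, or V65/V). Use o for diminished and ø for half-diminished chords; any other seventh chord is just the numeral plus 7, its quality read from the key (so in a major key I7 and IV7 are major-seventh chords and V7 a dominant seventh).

Stacked in thirds the chord is E-G-Bb-D: a half-diminished seventh chord on E.
E is the second degree of D major. This is the half-diminished supertonic seventh, borrowed from the parallel minor.

iiø7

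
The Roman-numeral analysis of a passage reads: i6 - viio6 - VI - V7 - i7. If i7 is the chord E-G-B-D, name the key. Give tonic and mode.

The anchor chord is a minor seventh chord on E, labeled i7.
If E is scale degree 1 and the mode makes that degree carry a minor seventh chord, the tonic is E and the mode is minor.

E minor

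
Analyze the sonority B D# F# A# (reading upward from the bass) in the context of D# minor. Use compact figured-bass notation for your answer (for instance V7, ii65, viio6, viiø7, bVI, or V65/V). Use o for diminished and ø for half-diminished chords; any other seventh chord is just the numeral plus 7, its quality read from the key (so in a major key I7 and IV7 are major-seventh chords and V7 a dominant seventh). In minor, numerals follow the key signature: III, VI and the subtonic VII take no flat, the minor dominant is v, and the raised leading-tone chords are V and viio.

The pitches B-D#-F#-A# form a major seventh chord rooted on B.
B is scale degree 6 in D# minor, and a major seventh chord on that degree is written VI7.

VI7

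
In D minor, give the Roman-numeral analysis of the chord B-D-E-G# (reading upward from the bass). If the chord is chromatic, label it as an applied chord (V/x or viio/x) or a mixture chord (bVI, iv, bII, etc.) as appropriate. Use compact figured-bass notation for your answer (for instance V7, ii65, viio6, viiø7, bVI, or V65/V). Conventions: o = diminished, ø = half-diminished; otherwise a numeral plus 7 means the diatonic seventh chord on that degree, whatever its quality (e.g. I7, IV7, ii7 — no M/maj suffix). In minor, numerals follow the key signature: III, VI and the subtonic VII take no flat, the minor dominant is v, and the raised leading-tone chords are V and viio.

V43/V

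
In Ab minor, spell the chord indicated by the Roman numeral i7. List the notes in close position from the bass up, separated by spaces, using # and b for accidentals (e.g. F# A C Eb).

Ab Cb Eb Gb

The numeral's case and figure indicate a minor seventh chord. In Ab minor its root, scale degree 1, is Ab.
Stacking thirds from Ab gives Ab-Cb-Eb-Gb.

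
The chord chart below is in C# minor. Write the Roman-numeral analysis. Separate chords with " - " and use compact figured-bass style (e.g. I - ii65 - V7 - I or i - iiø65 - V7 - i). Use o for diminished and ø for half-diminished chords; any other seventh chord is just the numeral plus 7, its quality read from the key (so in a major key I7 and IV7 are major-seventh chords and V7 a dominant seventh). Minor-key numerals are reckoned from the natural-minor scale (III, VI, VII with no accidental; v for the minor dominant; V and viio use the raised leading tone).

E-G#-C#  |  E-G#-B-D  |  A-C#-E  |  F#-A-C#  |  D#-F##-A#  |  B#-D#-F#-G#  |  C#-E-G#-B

i6 - V7/VI - VI - iv - V/V - V65 - i7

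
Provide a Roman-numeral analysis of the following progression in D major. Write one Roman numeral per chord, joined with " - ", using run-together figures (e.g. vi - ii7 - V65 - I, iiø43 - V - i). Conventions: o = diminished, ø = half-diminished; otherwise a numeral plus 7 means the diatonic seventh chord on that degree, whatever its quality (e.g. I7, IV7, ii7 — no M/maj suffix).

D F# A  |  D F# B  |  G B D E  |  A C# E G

I - vi6 - ii65 - V7

D-F#-A: major triad on D = scale degree 1 → I.
D-F#-B: root B is the submediant; minor triad there is vi6.
G-B-D-E has root E, degree 2 in D major, so ii65.
A-C#-E-G has root A, degree 5 in D major, so V7.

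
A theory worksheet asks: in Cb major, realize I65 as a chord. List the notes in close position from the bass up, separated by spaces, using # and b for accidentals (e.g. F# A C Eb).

Eb Gb Bb Cb

The numeral's case and figure indicate a major seventh chord. In Cb major its root, the tonic, is Cb.
Stacking thirds from Cb gives Cb-Eb-Gb-Bb.
The figured bass 65 indicates first inversion, placing the third (Eb) in the bass: Eb-Gb-Bb-Cb.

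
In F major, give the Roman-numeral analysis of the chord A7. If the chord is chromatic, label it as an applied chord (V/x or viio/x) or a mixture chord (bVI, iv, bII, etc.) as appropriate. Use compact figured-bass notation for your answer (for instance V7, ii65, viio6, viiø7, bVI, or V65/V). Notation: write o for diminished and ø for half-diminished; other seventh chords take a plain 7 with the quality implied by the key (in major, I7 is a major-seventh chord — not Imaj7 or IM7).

The pitches A-C#-E-G form a dominant seventh chord rooted on A.
A is not a diatonic chord root with this quality in F major, but it lies a perfect fifth above D (vi), so the chord functions as an applied dominant of vi.

V7/vi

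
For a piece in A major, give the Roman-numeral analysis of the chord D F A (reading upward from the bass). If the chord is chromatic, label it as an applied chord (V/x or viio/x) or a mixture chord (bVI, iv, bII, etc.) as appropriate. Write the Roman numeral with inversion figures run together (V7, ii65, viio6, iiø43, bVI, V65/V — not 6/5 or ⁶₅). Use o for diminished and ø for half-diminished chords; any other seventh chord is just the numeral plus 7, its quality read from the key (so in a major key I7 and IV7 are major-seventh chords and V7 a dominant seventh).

Stacked in thirds the chord is D-F-A: a minor triad on D.
D is the fourth degree of A major. This is the minor subdominant, borrowed from the parallel minor.

iv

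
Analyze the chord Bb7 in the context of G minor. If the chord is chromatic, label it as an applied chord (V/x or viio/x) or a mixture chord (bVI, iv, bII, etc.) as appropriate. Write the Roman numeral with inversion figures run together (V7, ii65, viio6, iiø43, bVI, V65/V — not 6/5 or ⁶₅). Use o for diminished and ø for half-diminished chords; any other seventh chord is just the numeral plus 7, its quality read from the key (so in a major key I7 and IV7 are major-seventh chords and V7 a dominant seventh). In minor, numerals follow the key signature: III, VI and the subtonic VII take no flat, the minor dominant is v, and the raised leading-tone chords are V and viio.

V7/VI

Stacked in thirds the chord is Bb-D-F-Ab: a dominant seventh chord on Bb.
Bb is not a diatonic chord root with this quality in G minor, but it lies a perfect fifth above Eb (VI), so the chord functions as an applied dominant of VI.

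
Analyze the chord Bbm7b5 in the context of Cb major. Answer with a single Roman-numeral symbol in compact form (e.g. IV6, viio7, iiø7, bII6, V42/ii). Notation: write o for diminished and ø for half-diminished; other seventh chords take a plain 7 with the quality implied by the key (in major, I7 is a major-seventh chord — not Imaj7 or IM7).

The pitches Bb-Db-Fb-Ab form a half-diminished seventh chord rooted on Bb.
In Cb major, Bb is the leading tone; the diatonic half-diminished seventh chord there is viiø7.

viiø7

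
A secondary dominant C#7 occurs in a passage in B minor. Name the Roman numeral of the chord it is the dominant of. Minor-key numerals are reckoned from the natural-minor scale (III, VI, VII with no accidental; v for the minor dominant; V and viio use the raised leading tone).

V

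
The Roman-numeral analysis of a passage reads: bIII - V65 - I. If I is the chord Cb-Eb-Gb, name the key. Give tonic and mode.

Cb major

The anchor chord is a major triad on Cb, labeled I.
If Cb is scale degree 1 and the mode makes that degree carry a major triad, the tonic is Cb and the mode is major.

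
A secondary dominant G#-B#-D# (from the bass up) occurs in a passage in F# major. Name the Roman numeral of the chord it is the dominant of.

V

The chord is a major triad on G#.
A dominant resolves down a perfect fifth: G# → C#. In F# major, C# is scale degree 5, i.e. V.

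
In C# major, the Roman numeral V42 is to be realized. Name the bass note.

F#

V in C# major has root G#; the chord is G#-B#-D#-F#.
The figure 42 means third inversion — the seventh is in the bass.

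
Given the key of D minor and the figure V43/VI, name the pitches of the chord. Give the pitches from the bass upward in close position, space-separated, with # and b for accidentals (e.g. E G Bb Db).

The slash means an applied dominant: we want the dominant of VI. In D minor, VI is Bb major, and its dominant is built on F.
Building a dominant seventh chord on F gives F-A-C-Eb.
With the 43 figure the chord is in second inversion; from the bass C upward in close position it reads C-Eb-F-A.

C Eb F A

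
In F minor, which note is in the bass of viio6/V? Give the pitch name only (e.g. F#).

The applied chord viio6/V is rooted on B: B-D-F.
The figure 6 means first inversion — the third is in the bass.

D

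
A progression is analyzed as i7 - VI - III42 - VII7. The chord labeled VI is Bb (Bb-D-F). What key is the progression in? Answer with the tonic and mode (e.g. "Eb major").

VI is given as Bb-D-F — a major triad with root Bb.
If Bb is scale degree 6 and the mode makes that degree carry a major triad, the tonic is D and the mode is minor.

D minor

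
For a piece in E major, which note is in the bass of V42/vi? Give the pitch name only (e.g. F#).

F#

The applied chord V42/vi is rooted on G#: G#-B#-D#-F#.
The figure 42 means third inversion — the seventh is in the bass.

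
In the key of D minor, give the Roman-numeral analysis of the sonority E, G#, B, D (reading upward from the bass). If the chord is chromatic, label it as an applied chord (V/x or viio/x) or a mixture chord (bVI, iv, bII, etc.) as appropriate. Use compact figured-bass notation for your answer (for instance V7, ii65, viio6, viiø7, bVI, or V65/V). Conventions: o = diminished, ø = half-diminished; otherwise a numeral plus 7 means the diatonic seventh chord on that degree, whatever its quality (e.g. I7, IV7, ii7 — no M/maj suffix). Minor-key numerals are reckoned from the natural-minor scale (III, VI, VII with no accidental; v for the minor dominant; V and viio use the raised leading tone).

V7/V

Stacked in thirds the chord is E-G#-B-D: a dominant seventh chord on E.
E is not a diatonic chord root with this quality in D minor, but it lies a perfect fifth above A (V), so the chord functions as an applied dominant of V.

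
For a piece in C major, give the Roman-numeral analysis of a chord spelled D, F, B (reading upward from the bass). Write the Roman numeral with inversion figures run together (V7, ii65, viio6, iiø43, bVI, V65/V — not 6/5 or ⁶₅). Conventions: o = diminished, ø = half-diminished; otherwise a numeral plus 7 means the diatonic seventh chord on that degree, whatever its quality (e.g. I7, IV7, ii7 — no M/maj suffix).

viio6

Stacked in thirds the chord is B-D-F: a diminished triad on B.
In C major, B is the leading tone; the diatonic diminished triad there is viio.
With D in the bass the chord is in first inversion, so the figured bass is 6.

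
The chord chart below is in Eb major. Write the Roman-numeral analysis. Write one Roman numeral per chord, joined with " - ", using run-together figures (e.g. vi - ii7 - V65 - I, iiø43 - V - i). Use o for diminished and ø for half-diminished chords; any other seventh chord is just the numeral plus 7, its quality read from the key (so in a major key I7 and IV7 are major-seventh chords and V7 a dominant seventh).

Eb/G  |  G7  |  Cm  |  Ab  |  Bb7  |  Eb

I6 - V7/vi - vi - IV - V7 - I

Eb/G: major triad on Eb = scale degree 1 → I6.
G7: chromatic; G is V of vi, so V7/vi.
Cm has root C, degree 6 in Eb major, so vi.
Ab: root Ab is the subdominant; major triad there is IV.
Bb7: root Bb is the dominant; dominant seventh chord there is V7.
Eb: major triad on Eb = scale degree 1 → I.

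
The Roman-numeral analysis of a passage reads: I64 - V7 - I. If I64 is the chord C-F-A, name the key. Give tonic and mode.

F major

The anchor chord is a major triad on F, labeled I64.
If F is scale degree 1 and the mode makes that degree carry a major triad, the tonic is F and the mode is major.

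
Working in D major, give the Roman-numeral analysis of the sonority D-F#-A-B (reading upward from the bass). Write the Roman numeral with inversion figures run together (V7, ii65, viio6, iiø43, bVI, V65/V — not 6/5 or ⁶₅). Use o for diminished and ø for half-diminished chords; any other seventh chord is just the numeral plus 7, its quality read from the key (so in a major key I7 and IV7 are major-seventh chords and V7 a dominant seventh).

vi65

Stacked in thirds the chord is B-D-F#-A: a minor seventh chord on B.
B is scale degree 6 in D major, and a minor seventh chord on that degree is written vi7.
With D in the bass the chord is in first inversion, so the figured bass is 65.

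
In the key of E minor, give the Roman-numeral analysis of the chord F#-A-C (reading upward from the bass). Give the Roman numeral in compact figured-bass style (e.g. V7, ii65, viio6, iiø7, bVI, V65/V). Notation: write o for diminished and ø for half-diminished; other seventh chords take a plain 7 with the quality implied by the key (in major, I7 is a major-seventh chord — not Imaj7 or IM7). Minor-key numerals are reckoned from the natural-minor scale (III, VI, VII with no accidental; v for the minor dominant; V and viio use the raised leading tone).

iio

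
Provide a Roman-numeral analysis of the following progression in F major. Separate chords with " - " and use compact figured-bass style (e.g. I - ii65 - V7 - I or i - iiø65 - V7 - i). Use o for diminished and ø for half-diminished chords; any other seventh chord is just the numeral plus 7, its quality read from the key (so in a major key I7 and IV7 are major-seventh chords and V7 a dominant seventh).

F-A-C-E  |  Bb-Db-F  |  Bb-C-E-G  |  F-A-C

I7 - iv - V42 - I

F-A-C-E: major seventh chord on F = scale degree 1 → I7.
Bb-Db-F is non-diatonic — iv, a mixture chord from F minor.
Bb-C-E-G: dominant seventh chord on C = scale degree 5 → V42.
F-A-C: root F is the tonic; major triad there is I.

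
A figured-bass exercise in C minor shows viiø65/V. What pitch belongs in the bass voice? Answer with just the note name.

A

The applied chord viiø65/V is rooted on F#: F#-A-C-E.
The figure 65 means first inversion — the third is in the bass.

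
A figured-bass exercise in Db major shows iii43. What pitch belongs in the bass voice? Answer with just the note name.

C

iii in Db major has root F; the chord is F-Ab-C-Eb.
The figure 43 means second inversion — the fifth is in the bass.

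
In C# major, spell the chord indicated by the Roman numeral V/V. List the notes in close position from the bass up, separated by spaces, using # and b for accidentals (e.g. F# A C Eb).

V/V is a secondary dominant — the dominant triad of V. V in C# major is G#, so the applied chord's root is D#, a perfect fifth above.
Building a major triad on D# gives D#-F##-A#.

D# F## A#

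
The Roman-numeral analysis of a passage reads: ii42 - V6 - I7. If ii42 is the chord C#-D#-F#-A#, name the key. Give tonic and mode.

C# major

ii42 is given as C#-D#-F#-A# — a minor seventh chord with root D#.
ii42 on D# implies D# is the supertonic; that puts the tonic at C#, and the lowercase numeral fits major mode.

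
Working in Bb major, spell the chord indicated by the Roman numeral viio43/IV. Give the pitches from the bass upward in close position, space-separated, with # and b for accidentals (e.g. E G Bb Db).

Ab Cb D F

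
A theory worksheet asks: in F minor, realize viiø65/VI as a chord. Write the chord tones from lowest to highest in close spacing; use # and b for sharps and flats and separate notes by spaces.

viiø65/VI is a secondary leading-tone chord. The target VI is Db in F minor; the applied chord is rooted a semitone below, on C.
Building a half-diminished seventh chord on C gives C-Eb-Gb-Bb.
With the 65 figure the chord is in first inversion; from the bass Eb upward in close position it reads Eb-Gb-Bb-C.

Eb Gb Bb C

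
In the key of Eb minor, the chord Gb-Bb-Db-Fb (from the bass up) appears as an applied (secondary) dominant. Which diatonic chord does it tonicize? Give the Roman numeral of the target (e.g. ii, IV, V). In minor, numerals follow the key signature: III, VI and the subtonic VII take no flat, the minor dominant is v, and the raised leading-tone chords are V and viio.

The chord is a dominant seventh chord on Gb.
A dominant resolves down a perfect fifth: Gb → Cb. In Eb minor, Cb is scale degree 6, i.e. VI.

VI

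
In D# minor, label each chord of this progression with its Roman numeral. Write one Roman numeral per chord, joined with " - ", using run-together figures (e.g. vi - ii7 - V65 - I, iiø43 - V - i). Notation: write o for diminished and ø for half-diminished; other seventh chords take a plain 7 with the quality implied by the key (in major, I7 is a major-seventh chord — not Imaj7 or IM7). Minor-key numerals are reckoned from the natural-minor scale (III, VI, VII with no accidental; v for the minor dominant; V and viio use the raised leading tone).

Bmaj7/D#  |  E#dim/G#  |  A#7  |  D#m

Bmaj7/D# has root B, degree 6 in D# minor, so VI65.
E#dim/G#: root E# is the supertonic; diminished triad there is iio6.
A#7: dominant seventh chord on A# = scale degree 5 → V7.
D#m has root D#, degree 1 in D# minor, so i.

VI65 - iio6 - V7 - i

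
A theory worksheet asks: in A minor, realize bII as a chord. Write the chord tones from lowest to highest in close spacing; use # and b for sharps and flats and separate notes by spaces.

Bb D F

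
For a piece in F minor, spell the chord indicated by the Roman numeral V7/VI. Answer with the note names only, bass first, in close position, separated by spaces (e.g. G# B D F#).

Ab C Eb Gb

The slash means an applied dominant: we want the dominant of VI. In F minor, VI is Db major, and its dominant is built on Ab.
Building a dominant seventh chord on Ab gives Ab-C-Eb-Gb.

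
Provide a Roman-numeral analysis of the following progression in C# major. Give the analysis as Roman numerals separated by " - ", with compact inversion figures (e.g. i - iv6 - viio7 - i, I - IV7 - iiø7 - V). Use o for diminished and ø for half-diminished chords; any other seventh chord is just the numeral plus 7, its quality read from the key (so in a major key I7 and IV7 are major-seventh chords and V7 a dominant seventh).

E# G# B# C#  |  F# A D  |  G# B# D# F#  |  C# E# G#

I65 - bII6 - V7 - I

E#-G#-B#-C#: root C# is the tonic; major seventh chord there is I65.
F#-A-D is non-diatonic — a major triad on the lowered supertonic (D): the Neapolitan sixth, bII6 (third, F#, in the bass — hence the 6).
G#-B#-D#-F# has root G#, degree 5 in C# major, so V7.
C#-E#-G#: major triad on C# = scale degree 1 → I.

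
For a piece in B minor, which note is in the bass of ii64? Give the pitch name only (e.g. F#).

G#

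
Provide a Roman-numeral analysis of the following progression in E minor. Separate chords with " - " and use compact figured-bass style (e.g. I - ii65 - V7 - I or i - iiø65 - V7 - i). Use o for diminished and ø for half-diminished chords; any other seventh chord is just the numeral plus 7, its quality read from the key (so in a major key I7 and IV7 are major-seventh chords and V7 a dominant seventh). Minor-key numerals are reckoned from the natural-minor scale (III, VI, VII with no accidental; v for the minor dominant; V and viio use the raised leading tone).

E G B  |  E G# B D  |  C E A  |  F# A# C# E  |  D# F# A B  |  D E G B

i - V7/iv - iv6 - V7/V - V65 - i42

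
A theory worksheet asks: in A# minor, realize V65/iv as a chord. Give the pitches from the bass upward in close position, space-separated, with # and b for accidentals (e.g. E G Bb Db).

C## E# G# A#

The slash means an applied dominant: we want the dominant of iv. In A# minor, iv is D# minor, and its dominant is built on A#.
Building a dominant seventh chord on A# gives A#-C##-E#-G#.
The figured bass 65 indicates first inversion, placing the third (C##) in the bass: C##-E#-G#-A#.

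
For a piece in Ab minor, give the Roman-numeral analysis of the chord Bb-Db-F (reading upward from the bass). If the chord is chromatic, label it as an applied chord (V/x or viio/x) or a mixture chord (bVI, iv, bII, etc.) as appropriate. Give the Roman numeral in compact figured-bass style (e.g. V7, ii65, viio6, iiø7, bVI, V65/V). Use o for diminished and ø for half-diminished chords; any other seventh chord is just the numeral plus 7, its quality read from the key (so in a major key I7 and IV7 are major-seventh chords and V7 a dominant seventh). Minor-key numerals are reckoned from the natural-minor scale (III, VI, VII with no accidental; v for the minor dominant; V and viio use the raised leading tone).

ii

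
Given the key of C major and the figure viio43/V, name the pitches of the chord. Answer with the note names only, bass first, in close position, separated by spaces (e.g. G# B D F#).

viio43/V is a secondary leading-tone chord. The target V is G in C major; the applied chord is rooted a semitone below, on F#.
Building a fully diminished seventh chord on F# gives F#-A-C-Eb.
The figured bass 43 indicates second inversion, placing the fifth (C) in the bass: C-Eb-F#-A.

C Eb F# A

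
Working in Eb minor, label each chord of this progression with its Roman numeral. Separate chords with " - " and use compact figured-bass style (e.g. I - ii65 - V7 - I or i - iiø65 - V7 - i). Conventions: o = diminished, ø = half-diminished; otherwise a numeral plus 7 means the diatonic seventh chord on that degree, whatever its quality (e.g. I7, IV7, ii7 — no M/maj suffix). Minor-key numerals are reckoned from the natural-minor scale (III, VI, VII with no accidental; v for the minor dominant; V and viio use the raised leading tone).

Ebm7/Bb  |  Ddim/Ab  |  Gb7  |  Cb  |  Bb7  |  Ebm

i43 - viio64 - V7/VI - VI - V7 - i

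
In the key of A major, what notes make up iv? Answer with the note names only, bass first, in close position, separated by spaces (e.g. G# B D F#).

D F A

iv is the minor subdominant, borrowed from the parallel minor. In A major that root is D.
So the chord is D-F-A, a minor triad.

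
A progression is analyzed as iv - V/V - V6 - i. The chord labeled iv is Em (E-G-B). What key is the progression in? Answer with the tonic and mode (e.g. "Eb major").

B minor

The chord Em is a minor triad rooted on E; its label is iv.
Counting down 3 scale steps from E places the tonic on B; a minor triad on degree 4 is diatonic only in minor.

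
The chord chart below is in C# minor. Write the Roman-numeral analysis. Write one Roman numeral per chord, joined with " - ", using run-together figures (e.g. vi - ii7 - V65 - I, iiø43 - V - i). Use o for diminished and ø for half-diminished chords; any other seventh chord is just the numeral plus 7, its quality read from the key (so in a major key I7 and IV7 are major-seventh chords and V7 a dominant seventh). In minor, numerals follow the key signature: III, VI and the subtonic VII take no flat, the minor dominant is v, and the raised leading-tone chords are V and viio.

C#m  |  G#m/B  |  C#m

C#m has root C#, degree 1 in C# minor, so i.
G#m/B: minor triad on G# = scale degree 5 → v6.
C#m: minor triad on C# = scale degree 1 → i.

i - v6 - i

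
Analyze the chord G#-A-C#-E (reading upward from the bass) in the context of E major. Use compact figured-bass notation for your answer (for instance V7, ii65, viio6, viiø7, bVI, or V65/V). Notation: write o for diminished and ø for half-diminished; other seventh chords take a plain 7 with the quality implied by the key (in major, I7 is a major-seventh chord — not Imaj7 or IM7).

IV42

Stacked in thirds the chord is A-C#-E-G#: a major seventh chord on A.
In E major, A is the subdominant; the diatonic major seventh chord there is IV7.
With G# in the bass the chord is in third inversion, so the figured bass is 42.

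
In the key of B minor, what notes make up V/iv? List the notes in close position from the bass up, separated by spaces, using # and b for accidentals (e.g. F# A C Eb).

B D# F#

V/iv is a secondary dominant — the dominant triad of iv. iv in B minor is E, so the applied chord's root is B, a perfect fifth above.
Building a major triad on B gives B-D#-F#.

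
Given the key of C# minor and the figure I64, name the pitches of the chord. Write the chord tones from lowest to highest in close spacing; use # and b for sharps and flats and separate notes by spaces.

I64 is the major tonic (Picardy third), borrowed from the parallel major. In C# minor that root is C#.
So the chord is C#-E#-G#, a major triad.
With the 64 figure the chord is in second inversion; from the bass G# upward in close position it reads G#-C#-E#.

G# C# E#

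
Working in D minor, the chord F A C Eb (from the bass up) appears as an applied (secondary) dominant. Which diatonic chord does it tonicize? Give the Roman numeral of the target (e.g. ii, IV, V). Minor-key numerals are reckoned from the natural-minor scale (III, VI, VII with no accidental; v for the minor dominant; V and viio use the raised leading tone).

VI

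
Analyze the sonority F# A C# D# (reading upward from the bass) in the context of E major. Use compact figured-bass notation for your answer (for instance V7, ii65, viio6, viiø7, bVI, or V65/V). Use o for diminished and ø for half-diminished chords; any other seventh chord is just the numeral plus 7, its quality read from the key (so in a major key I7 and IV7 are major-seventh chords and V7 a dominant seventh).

The pitches D#-F#-A-C# form a half-diminished seventh chord rooted on D#.
In E major, D# is the leading tone; the diatonic half-diminished seventh chord there is viiø7.
With F# in the bass the chord is in first inversion, so the figured bass is 65.

viiø65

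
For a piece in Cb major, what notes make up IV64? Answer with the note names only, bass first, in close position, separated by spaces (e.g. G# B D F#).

Cb Fb Ab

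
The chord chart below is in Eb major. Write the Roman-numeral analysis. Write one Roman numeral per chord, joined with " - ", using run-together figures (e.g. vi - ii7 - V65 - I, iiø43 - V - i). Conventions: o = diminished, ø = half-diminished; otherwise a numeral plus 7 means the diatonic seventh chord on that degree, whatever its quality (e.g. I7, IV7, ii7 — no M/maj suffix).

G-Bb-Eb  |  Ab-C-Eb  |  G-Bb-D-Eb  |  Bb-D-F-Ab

I6 - IV - I65 - V7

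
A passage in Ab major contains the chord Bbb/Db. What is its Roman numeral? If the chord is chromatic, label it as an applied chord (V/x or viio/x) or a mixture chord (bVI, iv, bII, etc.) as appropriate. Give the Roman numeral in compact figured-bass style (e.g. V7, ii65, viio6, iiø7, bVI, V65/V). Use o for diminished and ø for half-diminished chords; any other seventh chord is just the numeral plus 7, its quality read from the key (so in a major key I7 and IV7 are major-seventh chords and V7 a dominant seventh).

The pitches Bbb-Db-Fb form a major triad rooted on Bbb.
Bbb is the lowered second degree of Ab major (diatonic 2 would be Bb). This is the Neapolitan sixth — a major triad on the lowered second degree, here in its customary first inversion.
With Db in the bass the chord is in first inversion, so the figured bass is 6.

bII6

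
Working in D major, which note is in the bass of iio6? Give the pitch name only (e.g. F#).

G

iio in D major has root E; the chord is E-G-Bb.
The figure 6 means first inversion — the third is in the bass.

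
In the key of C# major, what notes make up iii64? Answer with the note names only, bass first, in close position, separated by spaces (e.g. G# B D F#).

B# E# G#

In C# major, scale degree 3 is E#, and the diatonic chord built there is a minor triad.
Stacking thirds from E# gives E#-G#-B#.
The figured bass 64 indicates second inversion, placing the fifth (B#) in the bass: B#-E#-G#.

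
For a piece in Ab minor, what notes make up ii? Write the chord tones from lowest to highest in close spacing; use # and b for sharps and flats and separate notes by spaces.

ii is the minor supertonic, borrowed from the parallel major (the Dorian ii). In Ab minor that root is Bb.
So the chord is Bb-Db-F, a minor triad.

Bb Db F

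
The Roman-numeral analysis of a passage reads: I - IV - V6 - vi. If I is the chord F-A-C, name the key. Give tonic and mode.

F major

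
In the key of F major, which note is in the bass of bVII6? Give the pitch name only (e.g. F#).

G

bVII in F major has root Eb; the chord is Eb-G-Bb.
The figure 6 means first inversion — the third is in the bass.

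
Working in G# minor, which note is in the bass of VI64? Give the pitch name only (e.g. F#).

B

VI in G# minor has root E; the chord is E-G#-B.
The figure 64 means second inversion — the fifth is in the bass.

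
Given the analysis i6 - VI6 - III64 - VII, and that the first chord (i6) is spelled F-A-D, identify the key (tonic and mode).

D minor

The chord Dm/F is a minor triad rooted on D; its label is i6.
If D is scale degree 1 and the mode makes that degree carry a minor triad, the tonic is D and the mode is minor.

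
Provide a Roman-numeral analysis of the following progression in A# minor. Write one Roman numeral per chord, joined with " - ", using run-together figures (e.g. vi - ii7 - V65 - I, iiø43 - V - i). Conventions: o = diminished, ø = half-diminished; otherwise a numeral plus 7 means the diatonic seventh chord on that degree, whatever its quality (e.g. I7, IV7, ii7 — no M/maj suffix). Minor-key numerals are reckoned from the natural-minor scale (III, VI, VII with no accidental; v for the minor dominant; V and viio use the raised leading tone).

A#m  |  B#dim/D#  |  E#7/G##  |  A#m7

i - iio6 - V65 - i7

A#m: minor triad on A# = scale degree 1 → i.
B#dim/D#: diminished triad on B# = scale degree 2 → iio6.
E#7/G## has root E#, degree 5 in A# minor, so V65.
A#m7: root A# is the tonic; minor seventh chord there is i7.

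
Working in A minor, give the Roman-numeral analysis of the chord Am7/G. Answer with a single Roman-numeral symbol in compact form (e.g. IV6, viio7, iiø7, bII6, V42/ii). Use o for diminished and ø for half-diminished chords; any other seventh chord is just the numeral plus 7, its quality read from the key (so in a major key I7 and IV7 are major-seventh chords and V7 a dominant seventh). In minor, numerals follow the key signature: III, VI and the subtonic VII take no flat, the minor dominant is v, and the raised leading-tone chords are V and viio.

i42

The pitches A-C-E-G form a minor seventh chord rooted on A.
In A minor, A is the tonic; the diatonic minor seventh chord there is i7.
With G in the bass the chord is in third inversion, so the figured bass is 42.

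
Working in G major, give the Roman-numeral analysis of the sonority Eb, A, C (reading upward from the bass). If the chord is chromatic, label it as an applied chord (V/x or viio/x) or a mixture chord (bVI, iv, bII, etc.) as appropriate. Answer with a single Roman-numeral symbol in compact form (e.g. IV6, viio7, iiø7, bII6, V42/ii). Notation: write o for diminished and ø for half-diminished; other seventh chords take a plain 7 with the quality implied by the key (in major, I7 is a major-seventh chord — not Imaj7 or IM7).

iio64

The pitches A-C-Eb form a diminished triad rooted on A.
A is the second degree of G major. This is the diminished supertonic triad, borrowed from the parallel minor.
With Eb in the bass the chord is in second inversion, so the figured bass is 64.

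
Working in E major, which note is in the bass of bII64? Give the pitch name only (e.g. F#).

bII in E major has root F; the chord is F-A-C.
The figure 64 means second inversion — the fifth is in the bass.

C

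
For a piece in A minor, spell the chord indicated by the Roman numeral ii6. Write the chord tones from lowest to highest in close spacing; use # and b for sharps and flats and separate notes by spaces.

D F# B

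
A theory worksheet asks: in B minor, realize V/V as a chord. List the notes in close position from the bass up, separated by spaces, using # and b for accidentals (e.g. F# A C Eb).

The slash means an applied dominant: we want the dominant of V. In B minor, V is F# major, and its dominant is built on C#.
Building a major triad on C# gives C#-E#-G#.

C# E# G#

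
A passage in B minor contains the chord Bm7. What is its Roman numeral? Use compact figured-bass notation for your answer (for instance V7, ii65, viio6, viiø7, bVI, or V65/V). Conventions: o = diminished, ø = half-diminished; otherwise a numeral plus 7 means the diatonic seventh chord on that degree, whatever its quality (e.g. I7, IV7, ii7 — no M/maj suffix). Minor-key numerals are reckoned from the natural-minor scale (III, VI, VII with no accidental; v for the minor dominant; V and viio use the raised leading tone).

i7

Stacked in thirds the chord is B-D-F#-A: a minor seventh chord on B.
In B minor, B is the tonic; the diatonic minor seventh chord there is i7.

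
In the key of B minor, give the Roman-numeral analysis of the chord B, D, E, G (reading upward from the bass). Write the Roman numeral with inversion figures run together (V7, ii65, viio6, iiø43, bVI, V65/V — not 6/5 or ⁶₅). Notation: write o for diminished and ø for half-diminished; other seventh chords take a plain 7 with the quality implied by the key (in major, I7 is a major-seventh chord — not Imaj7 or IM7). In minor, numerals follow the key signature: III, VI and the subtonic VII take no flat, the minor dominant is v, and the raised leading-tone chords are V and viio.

iv43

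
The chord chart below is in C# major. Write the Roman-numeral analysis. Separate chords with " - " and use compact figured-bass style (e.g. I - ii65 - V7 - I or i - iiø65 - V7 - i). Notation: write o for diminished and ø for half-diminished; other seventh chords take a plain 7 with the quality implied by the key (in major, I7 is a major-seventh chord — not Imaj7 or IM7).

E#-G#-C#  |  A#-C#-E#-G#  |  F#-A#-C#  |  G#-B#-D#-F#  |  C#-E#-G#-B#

I6 - vi7 - IV - V7 - I7

E#-G#-C#: major triad on C# = scale degree 1 → I6.
A#-C#-E#-G# has root A#, degree 6 in C# major, so vi7.
F#-A#-C#: root F# is the subdominant; major triad there is IV.
G#-B#-D#-F#: root G# is the dominant; dominant seventh chord there is V7.
C#-E#-G#-B# has root C#, degree 1 in C# major, so I7.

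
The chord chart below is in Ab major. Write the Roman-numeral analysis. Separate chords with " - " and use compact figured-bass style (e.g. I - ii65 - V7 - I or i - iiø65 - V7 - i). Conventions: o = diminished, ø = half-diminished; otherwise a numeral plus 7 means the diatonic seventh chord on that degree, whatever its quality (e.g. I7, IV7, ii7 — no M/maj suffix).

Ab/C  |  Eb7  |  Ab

I6 - V7 - I

Ab/C: root Ab is the tonic; major triad there is I6.
Eb7 has root Eb, degree 5 in Ab major, so V7.
Ab: root Ab is the tonic; major triad there is I.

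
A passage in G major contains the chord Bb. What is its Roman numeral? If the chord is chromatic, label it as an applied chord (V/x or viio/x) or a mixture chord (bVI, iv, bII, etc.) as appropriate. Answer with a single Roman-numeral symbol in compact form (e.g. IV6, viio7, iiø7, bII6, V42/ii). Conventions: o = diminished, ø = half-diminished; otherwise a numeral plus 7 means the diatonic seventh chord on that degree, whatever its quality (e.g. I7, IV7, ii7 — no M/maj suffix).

The pitches Bb-D-F form a major triad rooted on Bb.
Bb is the lowered third degree of G major (diatonic 3 would be B). This is a major triad on the lowered third degree, borrowed from the parallel minor.

bIII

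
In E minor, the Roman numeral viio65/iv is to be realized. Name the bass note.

B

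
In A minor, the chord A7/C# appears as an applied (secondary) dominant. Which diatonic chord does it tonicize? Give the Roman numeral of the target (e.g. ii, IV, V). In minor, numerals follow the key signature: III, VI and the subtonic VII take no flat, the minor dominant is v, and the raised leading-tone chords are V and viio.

The chord is a dominant seventh chord on A.
A dominant resolves down a perfect fifth: A → D. In A minor, D is scale degree 4, i.e. iv.

iv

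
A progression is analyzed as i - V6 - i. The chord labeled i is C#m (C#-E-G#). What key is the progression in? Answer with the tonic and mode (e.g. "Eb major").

C# minor

The anchor chord is a minor triad on C#, labeled i.
If C# is scale degree 1 and the mode makes that degree carry a minor triad, the tonic is C# and the mode is minor.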